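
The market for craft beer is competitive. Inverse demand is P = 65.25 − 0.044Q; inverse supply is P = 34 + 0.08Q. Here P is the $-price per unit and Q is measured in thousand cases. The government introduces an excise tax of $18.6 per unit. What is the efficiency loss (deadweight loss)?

$1395 thousand

Competitive equilibrium: 65.25 − 0.044Q = 34 + 0.08Q → Q* = 252.0161, P* = 54.1613.
With the tax, the buyer price exceeds the seller price by 18.6: (65.25 − 0.044Q) − (34 + 0.08Q) = 18.6 → Q' = 102.0161.
ΔQ = 252.0161 − 102.0161 = 150; the wedge equals the tax, 18.6.
The triangle = ½ × 150 × 18.6 = $1395 thousand.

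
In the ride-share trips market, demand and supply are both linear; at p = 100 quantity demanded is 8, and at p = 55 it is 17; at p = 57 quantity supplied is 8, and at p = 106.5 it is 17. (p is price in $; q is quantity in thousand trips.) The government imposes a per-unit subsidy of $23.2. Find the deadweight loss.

$25.63 thousand

Demand slope = (55 − 100)/(17 − 8) = −5, so p = 140 − 5q.
Supply slope = (106.5 − 57)/(17 − 8) = 5.5, so p = 13 + 5.5q.
Competitive equilibrium: 140 − 5q = 13 + 5.5q → q* = 12.0952, p* = 79.5238.
The subsidy lowers effective supply by 23.2: p = 5.5q − 10.2.
New quantity: 140 − 5q = 5.5q − 10.2 → q' = 14.3048.
Overproduction Δq = 14.3048 − 12.0952 = 2.2096; wedge = subsidy = 23.2.
DWL = ½ × 2.2096 × 23.2 = $25.63 thousand.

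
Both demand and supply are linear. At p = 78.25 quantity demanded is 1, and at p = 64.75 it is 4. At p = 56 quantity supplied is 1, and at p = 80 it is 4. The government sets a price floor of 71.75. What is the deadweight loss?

0.70

Demand slope = (64.75 − 78.25)/(4 − 1) = −4.5, so p = 82.75 − 4.5q.
Supply slope = (80 − 56)/(4 − 1) = 8, so p = 48 + 8q.
Competitive equilibrium: 82.75 − 4.5q = 48 + 8q → q* = 2.78, p* = 70.24.
At the floor p = 71.75, quantity demanded = (82.75 − 71.75)/4.5 = 2.4444.
Sellers' marginal cost at q' = 2.4444: 48 + 8·2.4444 = 67.5552.
Δq = 2.78 − 2.4444 = 0.3356; wedge = 71.75 − 67.5552 = 4.1948.
DWL = ½ × 0.3356 × 4.1948 = 0.70.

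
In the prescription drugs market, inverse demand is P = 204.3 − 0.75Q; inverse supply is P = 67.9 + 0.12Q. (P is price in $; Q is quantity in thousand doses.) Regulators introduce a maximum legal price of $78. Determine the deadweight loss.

Competitive equilibrium: 204.3 − 0.75Q = 67.9 + 0.12Q → Q* = 156.7816, P* = 86.7138.
At the ceiling P = 78, quantity supplied = (78 − 67.9)/0.12 = 84.1667.
Willingness to pay at Q' = 84.1667: 204.3 − 0.75·84.1667 = 141.175.
ΔQ = 156.7816 − 84.1667 = 72.6149; wedge = 141.175 − 78 = 63.175.
Deadweight loss = ½ × 72.6149 × 63.175 = $2293.72 thousand.

$2293.72 thousand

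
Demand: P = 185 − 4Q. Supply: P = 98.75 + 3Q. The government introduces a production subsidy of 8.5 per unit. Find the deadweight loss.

5.16

Competitive equilibrium: 185 − 4Q = 98.75 + 3Q → Q* = 12.3214, P* = 135.7143.
The subsidy lowers effective supply by 8.5: P = 90.25 + 3Q.
New quantity: 185 − 4Q = 90.25 + 3Q → Q' = 13.5357.
Overproduction ΔQ = 13.5357 − 12.3214 = 1.2143; wedge = subsidy = 8.5.
Deadweight loss = ½ × 1.2143 × 8.5 = 5.16.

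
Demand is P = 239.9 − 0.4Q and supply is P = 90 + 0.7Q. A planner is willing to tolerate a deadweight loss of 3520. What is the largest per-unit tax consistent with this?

88

Competitive equilibrium: 239.9 − 0.4Q = 90 + 0.7Q → Q* = 136.2727, P* = 185.3909.
A tax t gives ΔQ = t/1.1 and wedge t, so DWL = t²/2.2.
t²/2.2 = 3520 → t² = 7744 → t = 88.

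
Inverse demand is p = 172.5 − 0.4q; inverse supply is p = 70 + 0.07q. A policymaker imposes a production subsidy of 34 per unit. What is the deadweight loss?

Competitive equilibrium: 172.5 − 0.4q = 70 + 0.07q → q* = 218.0851, p* = 85.266.
The subsidy lowers effective supply by 34: p = 36 + 0.07q.
New quantity: 172.5 − 0.4q = 36 + 0.07q → q' = 290.4255.
Overproduction Δq = 290.4255 − 218.0851 = 72.3404; wedge = subsidy = 34.
Deadweight loss = ½ × 72.3404 × 34 = 1229.79.

1229.79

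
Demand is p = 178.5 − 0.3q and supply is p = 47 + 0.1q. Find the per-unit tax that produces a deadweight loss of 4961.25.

63

Competitive equilibrium: 178.5 − 0.3q = 47 + 0.1q → q* = 328.75, p* = 79.875.
A tax t gives Δq = t/0.4 and wedge t, so DWL = t²/0.8.
t²/0.8 = 4961.25 → t² = 3969 → t = 63.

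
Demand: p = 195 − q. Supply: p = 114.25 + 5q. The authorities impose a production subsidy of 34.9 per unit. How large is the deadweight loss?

Competitive equilibrium: 195 − q = 114.25 + 5q → q* = 13.4583, p* = 181.5417.
The subsidy lowers effective supply by 34.9: p = 79.35 + 5q.
New quantity: 195 − q = 79.35 + 5q → q' = 19.275.
Overproduction Δq = 19.275 − 13.4583 = 5.8167; wedge = subsidy = 34.9.
Welfare loss = ½ × 5.8167 × 34.9 = 101.50.

101.50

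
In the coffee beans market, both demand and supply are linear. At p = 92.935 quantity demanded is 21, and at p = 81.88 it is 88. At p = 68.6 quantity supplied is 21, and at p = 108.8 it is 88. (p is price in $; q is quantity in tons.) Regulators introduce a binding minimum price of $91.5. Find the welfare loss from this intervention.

$204.34

Demand slope = (81.88 − 92.935)/(88 − 21) = −0.165, so p = 96.4 − 0.165q.
Supply slope = (108.8 − 68.6)/(88 − 21) = 0.6, so p = 56 + 0.6q.
Competitive equilibrium: 96.4 − 0.165q = 56 + 0.6q → q* = 52.8105, p* = 87.6863.
At the floor p = 91.5, quantity demanded = (96.4 − 91.5)/0.165 = 29.697.
Sellers' marginal cost at q' = 29.697: 56 + 0.6·29.697 = 73.8182.
Δq = 52.8105 − 29.697 = 23.1135; wedge = 91.5 − 73.8182 = 17.6818.
Deadweight loss = ½ × 23.1135 × 17.6818 = $204.34.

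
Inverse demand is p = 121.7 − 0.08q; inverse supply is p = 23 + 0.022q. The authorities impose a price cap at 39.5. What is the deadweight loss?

2415.88

Competitive equilibrium: 121.7 − 0.08q = 23 + 0.022q → q* = 967.6471, p* = 44.2882.
At the ceiling p = 39.5, quantity supplied = (39.5 − 23)/0.022 = 750.
Willingness to pay at q' = 750: 121.7 − 0.08·750 = 61.7.
Δq = 967.6471 − 750 = 217.6471; wedge = 61.7 − 39.5 = 22.2.
DWL = ½ × 217.6471 × 22.2 = 2415.88.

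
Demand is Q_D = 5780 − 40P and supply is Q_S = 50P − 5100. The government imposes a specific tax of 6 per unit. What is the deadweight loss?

400

In inverse form: demand P = 144.5 − 0.025Q, supply P = 102 + 0.02Q.
Competitive equilibrium: 144.5 − 0.025Q = 102 + 0.02Q → Q* = 944.4444, P* = 120.8889.
With the tax, the buyer price exceeds the seller price by 6: (144.5 − 0.025Q) − (102 + 0.02Q) = 6 → Q' = 811.1111.
ΔQ = 944.4444 − 811.1111 = 133.3333; the wedge equals the tax, 6.
DWL = ½ × 133.3333 × 6 = 400.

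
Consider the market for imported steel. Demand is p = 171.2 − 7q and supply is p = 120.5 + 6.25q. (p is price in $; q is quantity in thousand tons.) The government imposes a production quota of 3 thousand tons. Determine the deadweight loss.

$4.52 thousand

Competitive equilibrium: 171.2 − 7q = 120.5 + 6.25q → q* = 3.8264, p* = 144.4151.
At q = 3: demand price = 171.2 − 7·3 = 150.2; supply price = 120.5 + 6.25·3 = 139.25.
Δq = 3.8264 − 3 = 0.8264; wedge = 150.2 − 139.25 = 10.95.
Deadweight loss = ½ × 0.8264 × 10.95 = $4.52 thousand.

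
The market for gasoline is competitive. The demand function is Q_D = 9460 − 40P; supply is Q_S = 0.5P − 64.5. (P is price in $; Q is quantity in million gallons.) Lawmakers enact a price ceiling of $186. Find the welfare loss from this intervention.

In inverse form: demand P = 236.5 − 0.025Q, supply P = 129 + 2Q.
Competitive equilibrium: 236.5 − 0.025Q = 129 + 2Q → Q* = 53.0864, P* = 235.1728.
At the ceiling P = 186, quantity supplied = (186 − 129)/2 = 28.5.
Willingness to pay at Q' = 28.5: 236.5 − 0.025·28.5 = 235.7875.
ΔQ = 53.0864 − 28.5 = 24.5864; wedge = 235.7875 − 186 = 49.7875.
The triangle = ½ × 24.5864 × 49.7875 = $612.05 million.

$612.05 million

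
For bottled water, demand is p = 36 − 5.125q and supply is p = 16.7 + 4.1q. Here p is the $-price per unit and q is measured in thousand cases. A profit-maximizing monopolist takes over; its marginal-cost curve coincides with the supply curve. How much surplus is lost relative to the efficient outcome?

Competitive equilibrium: 36 − 5.125q = 16.7 + 4.1q → q* = 2.0921, p* = 25.2778.
Marginal revenue: MR = 36 − 10.25q. Set MR = MC: 36 − 10.25q = 16.7 + 4.1q → q_m = 1.3449.
Price p_m = 36 − 5.125·1.3449 = 29.1074; MC(q_m) = 16.7 + 4.1·1.3449 = 22.2141.
Competitive q* = 2.0921, so Δq = 0.7472; wedge = 29.1074 − 22.2141 = 6.8933.
The triangle = ½ × 0.7472 × 6.8933 = $2.58 thousand.

$2.58 thousand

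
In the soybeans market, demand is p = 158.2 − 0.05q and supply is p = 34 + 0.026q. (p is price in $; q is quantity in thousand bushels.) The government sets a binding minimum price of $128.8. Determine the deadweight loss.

Competitive equilibrium: 158.2 − 0.05q = 34 + 0.026q → q* = 1634.21053, p* = 76.48947.
At the floor p = 128.8, quantity demanded = (158.2 − 128.8)/0.05 = 588.
Sellers' marginal cost at q' = 588: 34 + 0.026·588 = 49.288.
Δq = 1634.21053 − 588 = 1046.21053; wedge = 128.8 − 49.288 = 79.512.
Deadweight loss = ½ × 1046.21053 × 79.512 = $41593.15 thousand.

$41593.15 thousand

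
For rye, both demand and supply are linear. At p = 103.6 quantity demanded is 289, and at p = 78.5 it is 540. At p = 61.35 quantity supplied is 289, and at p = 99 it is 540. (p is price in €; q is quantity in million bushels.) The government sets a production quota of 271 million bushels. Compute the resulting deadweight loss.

€4371.125 million

Demand slope = (78.5 − 103.6)/(540 − 289) = −0.1, so p = 132.5 − 0.1q.
Supply slope = (99 − 61.35)/(540 − 289) = 0.15, so p = 18 + 0.15q.
Competitive equilibrium: 132.5 − 0.1q = 18 + 0.15q → q* = 458, p* = 86.7.
At q = 271: demand price = 132.5 − 0.1·271 = 105.4; supply price = 18 + 0.15·271 = 58.65.
Δq = 458 − 271 = 187; wedge = 105.4 − 58.65 = 46.75.
DWL = ½ × 187 × 46.75 = €4371.125 million.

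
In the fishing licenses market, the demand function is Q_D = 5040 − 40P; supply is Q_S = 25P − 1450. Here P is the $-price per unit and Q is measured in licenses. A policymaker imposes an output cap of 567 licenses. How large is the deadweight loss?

$7461.62

In inverse form: demand P = 126 − 0.025Q, supply P = 58 + 0.04Q.
Competitive equilibrium: 126 − 0.025Q = 58 + 0.04Q → Q* = 1046.1538, P* = 99.8462.
At Q = 567: demand price = 126 − 0.025·567 = 111.825; supply price = 58 + 0.04·567 = 80.68.
ΔQ = 1046.1538 − 567 = 479.1538; wedge = 111.825 − 80.68 = 31.145.
The triangle = ½ × 479.1538 × 31.145 = $7461.62.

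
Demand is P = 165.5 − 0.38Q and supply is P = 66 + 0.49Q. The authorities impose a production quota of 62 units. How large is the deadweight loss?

Competitive equilibrium: 165.5 − 0.38Q = 66 + 0.49Q → Q* = 114.3678, P* = 122.0402.
At Q = 62: demand price = 165.5 − 0.38·62 = 141.94; supply price = 66 + 0.49·62 = 96.38.
ΔQ = 114.3678 − 62 = 52.3678; wedge = 141.94 − 96.38 = 45.56.
DWL = ½ × 52.3678 × 45.56 = 1192.94.

1192.94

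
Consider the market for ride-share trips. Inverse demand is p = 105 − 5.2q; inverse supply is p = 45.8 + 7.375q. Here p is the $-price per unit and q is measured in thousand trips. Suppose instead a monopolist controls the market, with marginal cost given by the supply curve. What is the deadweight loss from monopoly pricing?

Competitive equilibrium: 105 − 5.2q = 45.8 + 7.375q → q* = 4.7078, p* = 80.5197.
Marginal revenue: MR = 105 − 10.4q. Set MR = MC: 105 − 10.4q = 45.8 + 7.375q → q_m = 3.3305.
Price p_m = 105 − 5.2·3.3305 = 87.6814; MC(q_m) = 45.8 + 7.375·3.3305 = 70.3624.
Competitive q* = 4.7078, so Δq = 1.3773; wedge = 87.6814 − 70.3624 = 17.319.
The triangle = ½ × 1.3773 × 17.319 = $11.93 thousand.

$11.93 thousand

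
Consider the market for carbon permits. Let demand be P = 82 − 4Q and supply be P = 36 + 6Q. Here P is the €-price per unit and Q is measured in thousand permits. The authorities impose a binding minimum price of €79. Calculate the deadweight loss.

Competitive equilibrium: 82 − 4Q = 36 + 6Q → Q* = 4.6, P* = 63.6.
At the floor P = 79, quantity demanded = (82 − 79)/4 = 0.75.
Sellers' marginal cost at Q' = 0.75: 36 + 6·0.75 = 40.5.
ΔQ = 4.6 − 0.75 = 3.85; wedge = 79 − 40.5 = 38.5.
Welfare loss = ½ × 3.85 × 38.5 = €74.11 thousand.

€74.11 thousand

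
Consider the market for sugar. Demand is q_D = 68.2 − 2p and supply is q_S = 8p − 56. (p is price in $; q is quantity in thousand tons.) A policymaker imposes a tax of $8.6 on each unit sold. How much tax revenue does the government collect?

In inverse form: demand p = 34.1 − 0.5q, supply p = 7 + 0.125q.
Competitive equilibrium: 34.1 − 0.5q = 7 + 0.125q → q* = 43.36, p* = 12.42.
With the tax, the buyer price exceeds the seller price by 8.6: (34.1 − 0.5q) − (7 + 0.125q) = 8.6 → q' = 29.6.
Tax revenue = 8.6 × 29.6 = $254.56 thousand.

$254.56 thousand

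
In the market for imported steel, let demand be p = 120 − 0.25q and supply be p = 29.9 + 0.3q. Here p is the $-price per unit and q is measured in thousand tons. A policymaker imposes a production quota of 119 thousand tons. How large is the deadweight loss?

Competitive equilibrium: 120 − 0.25q = 29.9 + 0.3q → q* = 163.8182, p* = 79.0455.
At q = 119: demand price = 120 − 0.25·119 = 90.25; supply price = 29.9 + 0.3·119 = 65.6.
Δq = 163.8182 − 119 = 44.8182; wedge = 90.25 − 65.6 = 24.65.
The triangle = ½ × 44.8182 × 24.65 = $552.38 thousand.

$552.38 thousand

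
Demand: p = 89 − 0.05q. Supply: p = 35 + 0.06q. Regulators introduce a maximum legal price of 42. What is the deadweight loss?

7703.16

Competitive equilibrium: 89 − 0.05q = 35 + 0.06q → q* = 490.9091, p* = 64.4545.
At the ceiling p = 42, quantity supplied = (42 − 35)/0.06 = 116.6667.
Willingness to pay at q' = 116.6667: 89 − 0.05·116.6667 = 83.1667.
Δq = 490.9091 − 116.6667 = 374.2424; wedge = 83.1667 − 42 = 41.1667.
DWL = ½ × 374.2424 × 41.1667 = 7703.16.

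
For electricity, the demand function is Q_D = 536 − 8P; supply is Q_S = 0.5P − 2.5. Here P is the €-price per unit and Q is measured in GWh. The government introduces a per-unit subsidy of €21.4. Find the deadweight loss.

In inverse form: demand P = 67 − 0.125Q, supply P = 5 + 2Q.
Competitive equilibrium: 67 − 0.125Q = 5 + 2Q → Q* = 29.1765, P* = 63.3529.
The subsidy lowers effective supply by 21.4: P = 2Q − 16.4.
New quantity: 67 − 0.125Q = 2Q − 16.4 → Q' = 39.2471.
Overproduction ΔQ = 39.2471 − 29.1765 = 10.0706; wedge = subsidy = 21.4.
The triangle = ½ × 10.0706 × 21.4 = €107.76.

€107.76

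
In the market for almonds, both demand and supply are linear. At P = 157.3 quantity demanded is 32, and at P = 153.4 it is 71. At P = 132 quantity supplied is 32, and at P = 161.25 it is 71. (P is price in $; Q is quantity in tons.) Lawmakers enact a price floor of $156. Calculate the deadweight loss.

$119.45

Demand slope = (153.4 − 157.3)/(71 − 32) = −0.1, so P = 160.5 − 0.1Q.
Supply slope = (161.25 − 132)/(71 − 32) = 0.75, so P = 108 + 0.75Q.
Competitive equilibrium: 160.5 − 0.1Q = 108 + 0.75Q → Q* = 61.7647, P* = 154.3235.
At the floor P = 156, quantity demanded = (160.5 − 156)/0.1 = 45.
Sellers' marginal cost at Q' = 45: 108 + 0.75·45 = 141.75.
ΔQ = 61.7647 − 45 = 16.7647; wedge = 156 − 141.75 = 14.25.
The triangle = ½ × 16.7647 × 14.25 = $119.45.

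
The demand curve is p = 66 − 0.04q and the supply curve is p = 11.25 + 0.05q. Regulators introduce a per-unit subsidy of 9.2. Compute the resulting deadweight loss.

470.22

Competitive equilibrium: 66 − 0.04q = 11.25 + 0.05q → q* = 608.3333, p* = 41.6667.
The subsidy lowers effective supply by 9.2: p = 2.05 + 0.05q.
New quantity: 66 − 0.04q = 2.05 + 0.05q → q' = 710.5556.
Overproduction Δq = 710.5556 − 608.3333 = 102.2223; wedge = subsidy = 9.2.
Deadweight loss = ½ × 102.2223 × 9.2 = 470.22.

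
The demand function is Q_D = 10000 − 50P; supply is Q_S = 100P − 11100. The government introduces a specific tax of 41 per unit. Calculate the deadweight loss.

In inverse form: demand P = 200 − 0.02Q, supply P = 111 + 0.01Q.
Competitive equilibrium: 200 − 0.02Q = 111 + 0.01Q → Q* = 2966.6667, P* = 140.6667.
With the tax, the buyer price exceeds the seller price by 41: (200 − 0.02Q) − (111 + 0.01Q) = 41 → Q' = 1600.
ΔQ = 2966.6667 − 1600 = 1366.6667; the wedge equals the tax, 41.
Welfare loss = ½ × 1366.6667 × 41 = 28016.67.

28016.67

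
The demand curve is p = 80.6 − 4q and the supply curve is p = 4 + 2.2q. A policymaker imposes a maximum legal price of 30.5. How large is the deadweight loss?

Competitive equilibrium: 80.6 − 4q = 4 + 2.2q → q* = 12.3548, p* = 31.1806.
At the ceiling p = 30.5, quantity supplied = (30.5 − 4)/2.2 = 12.0455.
Willingness to pay at q' = 12.0455: 80.6 − 4·12.0455 = 32.418.
Δq = 12.3548 − 12.0455 = 0.3093; wedge = 32.418 − 30.5 = 1.918.
The triangle = ½ × 0.3093 × 1.918 = 0.30.

0.30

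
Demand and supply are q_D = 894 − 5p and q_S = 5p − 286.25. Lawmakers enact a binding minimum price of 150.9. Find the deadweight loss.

5403.83

In inverse form: demand p = 178.8 − 0.2q, supply p = 57.25 + 0.2q.
Competitive equilibrium: 178.8 − 0.2q = 57.25 + 0.2q → q* = 303.875, p* = 118.025.
At the floor p = 150.9, quantity demanded = (178.8 − 150.9)/0.2 = 139.5.
Sellers' marginal cost at q' = 139.5: 57.25 + 0.2·139.5 = 85.15.
Δq = 303.875 − 139.5 = 164.375; wedge = 150.9 − 85.15 = 65.75.
Welfare loss = ½ × 164.375 × 65.75 = 5403.83.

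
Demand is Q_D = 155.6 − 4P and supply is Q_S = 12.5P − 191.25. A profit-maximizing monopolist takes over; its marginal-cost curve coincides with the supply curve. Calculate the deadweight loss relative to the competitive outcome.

In inverse form: demand P = 38.9 − 0.25Q, supply P = 15.3 + 0.08Q.
Competitive equilibrium: 38.9 − 0.25Q = 15.3 + 0.08Q → Q* = 71.5152, P* = 21.0212.
Marginal revenue: MR = 38.9 − 0.5Q. Set MR = MC: 38.9 − 0.5Q = 15.3 + 0.08Q → Q_m = 40.6897.
Price P_m = 38.9 − 0.25·40.6897 = 28.7276; MC(Q_m) = 15.3 + 0.08·40.6897 = 18.5552.
Competitive Q* = 71.5152, so ΔQ = 30.8255; wedge = 28.7276 − 18.5552 = 10.1724.
The triangle = ½ × 30.8255 × 10.1724 = 156.78.

156.78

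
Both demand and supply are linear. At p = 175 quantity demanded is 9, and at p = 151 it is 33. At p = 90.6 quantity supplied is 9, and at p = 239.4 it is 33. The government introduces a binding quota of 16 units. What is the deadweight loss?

80.28

Demand slope = (151 − 175)/(33 − 9) = −1, so p = 184 − q.
Supply slope = (239.4 − 90.6)/(33 − 9) = 6.2, so p = 34.8 + 6.2q.
Competitive equilibrium: 184 − q = 34.8 + 6.2q → q* = 20.7222, p* = 163.2778.
At q = 16: demand price = 184 − 1·16 = 168; supply price = 34.8 + 6.2·16 = 134.
Δq = 20.7222 − 16 = 4.7222; wedge = 168 − 134 = 34.
The triangle = ½ × 4.7222 × 34 = 80.28.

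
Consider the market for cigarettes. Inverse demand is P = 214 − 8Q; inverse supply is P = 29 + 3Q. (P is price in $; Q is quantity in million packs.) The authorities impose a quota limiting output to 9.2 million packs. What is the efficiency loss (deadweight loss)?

Competitive equilibrium: 214 − 8Q = 29 + 3Q → Q* = 16.8182, P* = 79.4545.
At Q = 9.2: demand price = 214 − 8·9.2 = 140.4; supply price = 29 + 3·9.2 = 56.6.
ΔQ = 16.8182 − 9.2 = 7.6182; wedge = 140.4 − 56.6 = 83.8.
Welfare loss = ½ × 7.6182 × 83.8 = $319.20 million.

$319.20 million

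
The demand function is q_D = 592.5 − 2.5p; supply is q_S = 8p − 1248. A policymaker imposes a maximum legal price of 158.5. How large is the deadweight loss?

4733.57

In inverse form: demand p = 237 − 0.4q, supply p = 156 + 0.125q.
Competitive equilibrium: 237 − 0.4q = 156 + 0.125q → q* = 154.2857, p* = 175.2857.
At the ceiling p = 158.5, quantity supplied = (158.5 − 156)/0.125 = 20.
Willingness to pay at q' = 20: 237 − 0.4·20 = 229.
Δq = 154.2857 − 20 = 134.2857; wedge = 229 − 158.5 = 70.5.
Deadweight loss = ½ × 134.2857 × 70.5 = 4733.57.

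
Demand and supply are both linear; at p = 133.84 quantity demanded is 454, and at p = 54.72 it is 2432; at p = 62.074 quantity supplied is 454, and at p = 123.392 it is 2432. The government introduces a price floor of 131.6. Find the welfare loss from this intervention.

32362.56

Demand slope = (54.72 − 133.84)/(2432 − 454) = −0.04, so p = 152 − 0.04q.
Supply slope = (123.392 − 62.074)/(2432 − 454) = 0.031, so p = 48 + 0.031q.
Competitive equilibrium: 152 − 0.04q = 48 + 0.031q → q* = 1464.7887, p* = 93.4085.
At the floor p = 131.6, quantity demanded = (152 − 131.6)/0.04 = 510.
Sellers' marginal cost at q' = 510: 48 + 0.031·510 = 63.81.
Δq = 1464.7887 − 510 = 954.7887; wedge = 131.6 − 63.81 = 67.79.
Deadweight loss = ½ × 954.7887 × 67.79 = 32362.56.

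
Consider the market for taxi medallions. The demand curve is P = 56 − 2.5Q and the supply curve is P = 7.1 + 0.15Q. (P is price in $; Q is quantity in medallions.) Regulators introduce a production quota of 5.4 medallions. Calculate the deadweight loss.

Competitive equilibrium: 56 − 2.5Q = 7.1 + 0.15Q → Q* = 18.4528, P* = 9.8679.
At Q = 5.4: demand price = 56 − 2.5·5.4 = 42.5; supply price = 7.1 + 0.15·5.4 = 7.91.
ΔQ = 18.4528 − 5.4 = 13.0528; wedge = 42.5 − 7.91 = 34.59.
The triangle = ½ × 13.0528 × 34.59 = $225.75.

$225.75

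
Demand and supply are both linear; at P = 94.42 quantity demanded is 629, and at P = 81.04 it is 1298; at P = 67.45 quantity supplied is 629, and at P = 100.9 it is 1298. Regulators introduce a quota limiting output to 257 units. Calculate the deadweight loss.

20071.86

Demand slope = (81.04 − 94.42)/(1298 − 629) = −0.02, so P = 107 − 0.02Q.
Supply slope = (100.9 − 67.45)/(1298 − 629) = 0.05, so P = 36 + 0.05Q.
Competitive equilibrium: 107 − 0.02Q = 36 + 0.05Q → Q* = 1014.2857, P* = 86.7143.
At Q = 257: demand price = 107 − 0.02·257 = 101.86; supply price = 36 + 0.05·257 = 48.85.
ΔQ = 1014.2857 − 257 = 757.2857; wedge = 101.86 − 48.85 = 53.01.
Welfare loss = ½ × 757.2857 × 53.01 = 20071.86.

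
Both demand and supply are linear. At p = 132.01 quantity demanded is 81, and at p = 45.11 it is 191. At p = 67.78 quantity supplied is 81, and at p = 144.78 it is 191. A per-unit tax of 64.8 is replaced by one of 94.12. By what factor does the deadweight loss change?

Demand slope = (45.11 − 132.01)/(191 − 81) = −0.79, so p = 196 − 0.79q.
Supply slope = (144.78 − 67.78)/(191 − 81) = 0.7, so p = 11.08 + 0.7q.
Competitive equilibrium: 196 − 0.79q = 11.08 + 0.7q → q* = 124.1074, p* = 97.9552.
For a per-unit tax t: Δq = t/1.49, so DWL = ½·t·(t/1.49) = t²/2.98.
At t = 64.8: DWL = 1409.074. At t = 94.12: DWL = 2972.676.
Ratio = (94.12/64.8)² = 2.110.

2.110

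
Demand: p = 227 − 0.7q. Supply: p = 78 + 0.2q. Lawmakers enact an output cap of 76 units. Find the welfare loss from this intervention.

3609.09

Competitive equilibrium: 227 − 0.7q = 78 + 0.2q → q* = 165.5556, p* = 111.1111.
At q = 76: demand price = 227 − 0.7·76 = 173.8; supply price = 78 + 0.2·76 = 93.2.
Δq = 165.5556 − 76 = 89.5556; wedge = 173.8 − 93.2 = 80.6.
Deadweight loss = ½ × 89.5556 × 80.6 = 3609.09.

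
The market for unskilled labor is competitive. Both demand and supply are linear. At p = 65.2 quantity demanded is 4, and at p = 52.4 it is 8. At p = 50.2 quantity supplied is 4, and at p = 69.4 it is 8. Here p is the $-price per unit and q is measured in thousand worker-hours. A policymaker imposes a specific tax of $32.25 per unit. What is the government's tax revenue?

$59.46 thousand

Demand slope = (52.4 − 65.2)/(8 − 4) = −3.2, so p = 78 − 3.2q.
Supply slope = (69.4 − 50.2)/(8 − 4) = 4.8, so p = 31 + 4.8q.
Competitive equilibrium: 78 − 3.2q = 31 + 4.8q → q* = 5.875, p* = 59.2.
With the tax, the buyer price exceeds the seller price by 32.25: (78 − 3.2q) − (31 + 4.8q) = 32.25 → q' = 1.8438.
Tax revenue = 32.25 × 1.8438 = $59.46 thousand.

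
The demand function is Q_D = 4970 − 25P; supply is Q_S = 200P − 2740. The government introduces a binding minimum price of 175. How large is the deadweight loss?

278520.06

In inverse form: demand P = 198.8 − 0.04Q, supply P = 13.7 + 0.005Q.
Competitive equilibrium: 198.8 − 0.04Q = 13.7 + 0.005Q → Q* = 4113.3333, P* = 34.2667.
At the floor P = 175, quantity demanded = (198.8 − 175)/0.04 = 595.
Sellers' marginal cost at Q' = 595: 13.7 + 0.005·595 = 16.675.
ΔQ = 4113.3333 − 595 = 3518.3333; wedge = 175 − 16.675 = 158.325.
The triangle = ½ × 3518.3333 × 158.325 = 278520.06.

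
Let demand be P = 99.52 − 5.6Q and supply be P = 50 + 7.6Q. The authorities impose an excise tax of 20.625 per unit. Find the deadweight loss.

16.11

Competitive equilibrium: 99.52 − 5.6Q = 50 + 7.6Q → Q* = 3.7515, P* = 78.5115.
With the tax, the buyer price exceeds the seller price by 20.625: (99.52 − 5.6Q) − (50 + 7.6Q) = 20.625 → Q' = 2.189.
ΔQ = 3.7515 − 2.189 = 1.5625; the wedge equals the tax, 20.625.
Deadweight loss = ½ × 1.5625 × 20.625 = 16.11.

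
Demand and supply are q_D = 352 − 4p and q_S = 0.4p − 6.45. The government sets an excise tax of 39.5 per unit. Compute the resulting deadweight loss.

283.68

In inverse form: demand p = 88 − 0.25q, supply p = 16.125 + 2.5q.
Competitive equilibrium: 88 − 0.25q = 16.125 + 2.5q → q* = 26.1364, p* = 81.4659.
With the tax, the buyer price exceeds the seller price by 39.5: (88 − 0.25q) − (16.125 + 2.5q) = 39.5 → q' = 11.7727.
Δq = 26.1364 − 11.7727 = 14.3637; the wedge equals the tax, 39.5.
Deadweight loss = ½ × 14.3637 × 39.5 = 283.68.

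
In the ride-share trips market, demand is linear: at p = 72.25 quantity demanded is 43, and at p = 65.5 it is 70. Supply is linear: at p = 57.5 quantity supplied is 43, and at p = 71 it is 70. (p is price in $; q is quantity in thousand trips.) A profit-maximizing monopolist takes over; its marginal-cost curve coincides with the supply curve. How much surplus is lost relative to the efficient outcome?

Demand slope = (65.5 − 72.25)/(70 − 43) = −0.25, so p = 83 − 0.25q.
Supply slope = (71 − 57.5)/(70 − 43) = 0.5, so p = 36 + 0.5q.
Competitive equilibrium: 83 − 0.25q = 36 + 0.5q → q* = 62.6667, p* = 67.3333.
Marginal revenue: MR = 83 − 0.5q. Set MR = MC: 83 − 0.5q = 36 + 0.5q → q_m = 47.
Price p_m = 83 − 0.25·47 = 71.25; MC(q_m) = 36 + 0.5·47 = 59.5.
Competitive q* = 62.6667, so Δq = 15.6667; wedge = 71.25 − 59.5 = 11.75.
The triangle = ½ × 15.6667 × 11.75 = $92.04 thousand.

$92.04 thousand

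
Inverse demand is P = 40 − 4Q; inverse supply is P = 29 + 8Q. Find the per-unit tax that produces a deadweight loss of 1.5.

6

Competitive equilibrium: 40 − 4Q = 29 + 8Q → Q* = 0.9167, P* = 36.3333.
A tax t gives ΔQ = t/12 and wedge t, so DWL = t²/24.
t²/24 = 1.5 → t² = 36 → t = 6.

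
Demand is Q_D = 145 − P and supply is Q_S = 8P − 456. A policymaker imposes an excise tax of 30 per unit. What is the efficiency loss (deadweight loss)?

In inverse form: demand P = 145 − Q, supply P = 57 + 0.125Q.
Competitive equilibrium: 145 − Q = 57 + 0.125Q → Q* = 78.2222, P* = 66.7778.
With the tax, the buyer price exceeds the seller price by 30: (145 − Q) − (57 + 0.125Q) = 30 → Q' = 51.5556.
ΔQ = 78.2222 − 51.5556 = 26.6666; the wedge equals the tax, 30.
Deadweight loss = ½ × 26.6666 × 30 = 400.

400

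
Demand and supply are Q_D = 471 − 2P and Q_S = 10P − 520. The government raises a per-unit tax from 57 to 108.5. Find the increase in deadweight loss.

7102.71

In inverse form: demand P = 235.5 − 0.5Q, supply P = 52 + 0.1Q.
Competitive equilibrium: 235.5 − 0.5Q = 52 + 0.1Q → Q* = 305.8333, P* = 82.5833.
For a per-unit tax t: ΔQ = t/0.6, so DWL = ½·t·(t/0.6) = t²/1.2.
At t = 57: DWL = 2707.5. At t = 108.5: DWL = 9810.208.
Increase = 9810.208 − 2707.5 = 7102.71.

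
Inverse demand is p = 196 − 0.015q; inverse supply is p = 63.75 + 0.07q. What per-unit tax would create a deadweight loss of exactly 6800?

34

Competitive equilibrium: 196 − 0.015q = 63.75 + 0.07q → q* = 1555.8824, p* = 172.6618.
A tax t gives Δq = t/0.085 and wedge t, so DWL = t²/0.17.
t²/0.17 = 6800 → t² = 1156 → t = 34.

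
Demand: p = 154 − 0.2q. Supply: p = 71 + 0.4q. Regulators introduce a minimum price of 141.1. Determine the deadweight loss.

1635.41

Competitive equilibrium: 154 − 0.2q = 71 + 0.4q → q* = 138.3333, p* = 126.3333.
At the floor p = 141.1, quantity demanded = (154 − 141.1)/0.2 = 64.5.
Sellers' marginal cost at q' = 64.5: 71 + 0.4·64.5 = 96.8.
Δq = 138.3333 − 64.5 = 73.8333; wedge = 141.1 − 96.8 = 44.3.
The triangle = ½ × 73.8333 × 44.3 = 1635.41.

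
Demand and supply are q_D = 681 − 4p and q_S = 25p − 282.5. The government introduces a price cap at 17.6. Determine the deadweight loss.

22122.80

In inverse form: demand p = 170.25 − 0.25q, supply p = 11.3 + 0.04q.
Competitive equilibrium: 170.25 − 0.25q = 11.3 + 0.04q → q* = 548.1034, p* = 33.2241.
At the ceiling p = 17.6, quantity supplied = (17.6 − 11.3)/0.04 = 157.5.
Willingness to pay at q' = 157.5: 170.25 − 0.25·157.5 = 130.875.
Δq = 548.1034 − 157.5 = 390.6034; wedge = 130.875 − 17.6 = 113.275.
The triangle = ½ × 390.6034 × 113.275 = 22122.80.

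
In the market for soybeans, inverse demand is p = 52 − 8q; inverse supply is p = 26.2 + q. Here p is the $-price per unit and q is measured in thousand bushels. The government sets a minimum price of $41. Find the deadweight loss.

$10.01 thousand

Competitive equilibrium: 52 − 8q = 26.2 + q → q* = 2.8667, p* = 29.0667.
At the floor p = 41, quantity demanded = (52 − 41)/8 = 1.375.
Sellers' marginal cost at q' = 1.375: 26.2 + 1·1.375 = 27.575.
Δq = 2.8667 − 1.375 = 1.4917; wedge = 41 − 27.575 = 13.425.
The triangle = ½ × 1.4917 × 13.425 = $10.01 thousand.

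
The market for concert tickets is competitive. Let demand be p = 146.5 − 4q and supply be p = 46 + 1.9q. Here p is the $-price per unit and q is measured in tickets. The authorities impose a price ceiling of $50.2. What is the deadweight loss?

Competitive equilibrium: 146.5 − 4q = 46 + 1.9q → q* = 17.0339, p* = 78.3644.
At the ceiling p = 50.2, quantity supplied = (50.2 − 46)/1.9 = 2.2105.
Willingness to pay at q' = 2.2105: 146.5 − 4·2.2105 = 137.658.
Δq = 17.0339 − 2.2105 = 14.8234; wedge = 137.658 − 50.2 = 87.458.
DWL = ½ × 14.8234 × 87.458 = $648.21.

$648.21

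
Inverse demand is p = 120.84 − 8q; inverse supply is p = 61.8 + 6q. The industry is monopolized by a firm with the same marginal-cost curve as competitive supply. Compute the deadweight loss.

Competitive equilibrium: 120.84 − 8q = 61.8 + 6q → q* = 4.2171, p* = 87.1029.
Marginal revenue: MR = 120.84 − 16q. Set MR = MC: 120.84 − 16q = 61.8 + 6q → q_m = 2.6836.
Price p_m = 120.84 − 8·2.6836 = 99.3712; MC(q_m) = 61.8 + 6·2.6836 = 77.9016.
Competitive q* = 4.2171, so Δq = 1.5335; wedge = 99.3712 − 77.9016 = 21.4696.
Deadweight loss = ½ × 1.5335 × 21.4696 = 16.46.

16.46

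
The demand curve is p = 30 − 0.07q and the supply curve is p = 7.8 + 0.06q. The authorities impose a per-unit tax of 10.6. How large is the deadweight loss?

432.15

Competitive equilibrium: 30 − 0.07q = 7.8 + 0.06q → q* = 170.7692, p* = 18.0462.
With the tax, the buyer price exceeds the seller price by 10.6: (30 − 0.07q) − (7.8 + 0.06q) = 10.6 → q' = 89.2308.
Δq = 170.7692 − 89.2308 = 81.5384; the wedge equals the tax, 10.6.
Deadweight loss = ½ × 81.5384 × 10.6 = 432.15.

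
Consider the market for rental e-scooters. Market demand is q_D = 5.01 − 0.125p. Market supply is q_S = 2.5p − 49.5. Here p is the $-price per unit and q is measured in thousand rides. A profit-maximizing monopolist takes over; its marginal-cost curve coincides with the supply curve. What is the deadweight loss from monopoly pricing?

$5.83 thousand

In inverse form: demand p = 40.08 − 8q, supply p = 19.8 + 0.4q.
Competitive equilibrium: 40.08 − 8q = 19.8 + 0.4q → q* = 2.4143, p* = 20.7657.
Marginal revenue: MR = 40.08 − 16q. Set MR = MC: 40.08 − 16q = 19.8 + 0.4q → q_m = 1.2366.
Price p_m = 40.08 − 8·1.2366 = 30.1872; MC(q_m) = 19.8 + 0.4·1.2366 = 20.2946.
Competitive q* = 2.4143, so Δq = 1.1777; wedge = 30.1872 − 20.2946 = 9.8926.
Deadweight loss = ½ × 1.1777 × 9.8926 = $5.83 thousand.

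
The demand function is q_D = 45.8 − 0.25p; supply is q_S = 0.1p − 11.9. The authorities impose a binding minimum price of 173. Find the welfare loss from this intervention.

29.01

In inverse form: demand p = 183.2 − 4q, supply p = 119 + 10q.
Competitive equilibrium: 183.2 − 4q = 119 + 10q → q* = 4.5857, p* = 164.8571.
At the floor p = 173, quantity demanded = (183.2 − 173)/4 = 2.55.
Sellers' marginal cost at q' = 2.55: 119 + 10·2.55 = 144.5.
Δq = 4.5857 − 2.55 = 2.0357; wedge = 173 − 144.5 = 28.5.
Welfare loss = ½ × 2.0357 × 28.5 = 29.01.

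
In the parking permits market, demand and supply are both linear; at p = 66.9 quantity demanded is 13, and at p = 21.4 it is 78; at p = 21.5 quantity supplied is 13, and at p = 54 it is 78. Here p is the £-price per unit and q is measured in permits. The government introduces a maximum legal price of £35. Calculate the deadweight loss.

Demand slope = (21.4 − 66.9)/(78 − 13) = −0.7, so p = 76 − 0.7q.
Supply slope = (54 − 21.5)/(78 − 13) = 0.5, so p = 15 + 0.5q.
Competitive equilibrium: 76 − 0.7q = 15 + 0.5q → q* = 50.8333, p* = 40.4167.
At the ceiling p = 35, quantity supplied = (35 − 15)/0.5 = 40.
Willingness to pay at q' = 40: 76 − 0.7·40 = 48.
Δq = 50.8333 − 40 = 10.8333; wedge = 48 − 35 = 13.
The triangle = ½ × 10.8333 × 13 = £70.42.

£70.42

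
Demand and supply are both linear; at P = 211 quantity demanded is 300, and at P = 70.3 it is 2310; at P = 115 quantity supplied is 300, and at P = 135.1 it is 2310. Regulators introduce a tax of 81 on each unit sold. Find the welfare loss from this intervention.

Demand slope = (70.3 − 211)/(2310 − 300) = −0.07, so P = 232 − 0.07Q.
Supply slope = (135.1 − 115)/(2310 − 300) = 0.01, so P = 112 + 0.01Q.
Competitive equilibrium: 232 − 0.07Q = 112 + 0.01Q → Q* = 1500, P* = 127.
With the tax, the buyer price exceeds the seller price by 81: (232 − 0.07Q) − (112 + 0.01Q) = 81 → Q' = 487.5.
ΔQ = 1500 − 487.5 = 1012.5; the wedge equals the tax, 81.
The triangle = ½ × 1012.5 × 81 = 41006.25.

41006.25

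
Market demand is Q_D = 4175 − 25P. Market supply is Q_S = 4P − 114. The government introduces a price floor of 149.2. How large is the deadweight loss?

In inverse form: demand P = 167 − 0.04Q, supply P = 28.5 + 0.25Q.
Competitive equilibrium: 167 − 0.04Q = 28.5 + 0.25Q → Q* = 477.5862, P* = 147.8966.
At the floor P = 149.2, quantity demanded = (167 − 149.2)/0.04 = 445.
Sellers' marginal cost at Q' = 445: 28.5 + 0.25·445 = 139.75.
ΔQ = 477.5862 − 445 = 32.5862; wedge = 149.2 − 139.75 = 9.45.
DWL = ½ × 32.5862 × 9.45 = 153.97.

153.97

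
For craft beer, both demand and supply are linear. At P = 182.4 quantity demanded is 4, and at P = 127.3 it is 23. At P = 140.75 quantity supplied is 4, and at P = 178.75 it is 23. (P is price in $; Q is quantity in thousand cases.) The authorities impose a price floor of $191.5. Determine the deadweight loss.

$331.83 thousand

Demand slope = (127.3 − 182.4)/(23 − 4) = −2.9, so P = 194 − 2.9Q.
Supply slope = (178.75 − 140.75)/(23 − 4) = 2, so P = 132.75 + 2Q.
Competitive equilibrium: 194 − 2.9Q = 132.75 + 2Q → Q* = 12.5, P* = 157.75.
At the floor P = 191.5, quantity demanded = (194 − 191.5)/2.9 = 0.8621.
Sellers' marginal cost at Q' = 0.8621: 132.75 + 2·0.8621 = 134.4742.
ΔQ = 12.5 − 0.8621 = 11.6379; wedge = 191.5 − 134.4742 = 57.0258.
DWL = ½ × 11.6379 × 57.0258 = $331.83 thousand.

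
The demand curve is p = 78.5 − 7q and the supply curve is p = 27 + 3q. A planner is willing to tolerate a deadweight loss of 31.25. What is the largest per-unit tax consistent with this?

25

Competitive equilibrium: 78.5 − 7q = 27 + 3q → q* = 5.15, p* = 42.45.
A tax t gives Δq = t/10 and wedge t, so DWL = t²/20.
t²/20 = 31.25 → t² = 625 → t = 25.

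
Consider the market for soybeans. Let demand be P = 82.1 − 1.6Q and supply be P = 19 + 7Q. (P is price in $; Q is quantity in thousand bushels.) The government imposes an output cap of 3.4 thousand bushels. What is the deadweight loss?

Competitive equilibrium: 82.1 − 1.6Q = 19 + 7Q → Q* = 7.3372, P* = 70.3605.
At Q = 3.4: demand price = 82.1 − 1.6·3.4 = 76.66; supply price = 19 + 7·3.4 = 42.8.
ΔQ = 7.3372 − 3.4 = 3.9372; wedge = 76.66 − 42.8 = 33.86.
Deadweight loss = ½ × 3.9372 × 33.86 = $66.66 thousand.

$66.66 thousand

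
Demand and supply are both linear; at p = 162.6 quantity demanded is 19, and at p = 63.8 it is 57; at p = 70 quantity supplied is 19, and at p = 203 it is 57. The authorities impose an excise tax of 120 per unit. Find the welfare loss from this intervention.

Demand slope = (63.8 − 162.6)/(57 − 19) = −2.6, so p = 212 − 2.6q.
Supply slope = (203 − 70)/(57 − 19) = 3.5, so p = 3.5 + 3.5q.
Competitive equilibrium: 212 − 2.6q = 3.5 + 3.5q → q* = 34.1803, p* = 123.1311.
With the tax, the buyer price exceeds the seller price by 120: (212 − 2.6q) − (3.5 + 3.5q) = 120 → q' = 14.5082.
Δq = 34.1803 − 14.5082 = 19.6721; the wedge equals the tax, 120.
Welfare loss = ½ × 19.6721 × 120 = 1180.33.

1180.33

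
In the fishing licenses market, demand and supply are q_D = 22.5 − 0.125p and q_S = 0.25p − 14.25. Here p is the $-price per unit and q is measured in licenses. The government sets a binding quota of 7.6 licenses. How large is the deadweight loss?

$42.135

In inverse form: demand p = 180 − 8q, supply p = 57 + 4q.
Competitive equilibrium: 180 − 8q = 57 + 4q → q* = 10.25, p* = 98.
At q = 7.6: demand price = 180 − 8·7.6 = 119.2; supply price = 57 + 4·7.6 = 87.4.
Δq = 10.25 − 7.6 = 2.65; wedge = 119.2 − 87.4 = 31.8.
Welfare loss = ½ × 2.65 × 31.8 = $42.135.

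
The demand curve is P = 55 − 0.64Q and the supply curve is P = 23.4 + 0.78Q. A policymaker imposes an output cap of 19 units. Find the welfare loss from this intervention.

Competitive equilibrium: 55 − 0.64Q = 23.4 + 0.78Q → Q* = 22.2535, P* = 40.7577.
At Q = 19: demand price = 55 − 0.64·19 = 42.84; supply price = 23.4 + 0.78·19 = 38.22.
ΔQ = 22.2535 − 19 = 3.2535; wedge = 42.84 − 38.22 = 4.62.
DWL = ½ × 3.2535 × 4.62 = 7.52.

7.52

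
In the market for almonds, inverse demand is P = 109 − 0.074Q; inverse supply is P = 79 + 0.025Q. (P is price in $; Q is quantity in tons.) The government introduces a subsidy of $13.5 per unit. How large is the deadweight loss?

$920.45

Competitive equilibrium: 109 − 0.074Q = 79 + 0.025Q → Q* = 303.0303, P* = 86.5758.
The subsidy lowers effective supply by 13.5: P = 65.5 + 0.025Q.
New quantity: 109 − 0.074Q = 65.5 + 0.025Q → Q' = 439.3939.
Overproduction ΔQ = 439.3939 − 303.0303 = 136.3636; wedge = subsidy = 13.5.
The triangle = ½ × 136.3636 × 13.5 = $920.45.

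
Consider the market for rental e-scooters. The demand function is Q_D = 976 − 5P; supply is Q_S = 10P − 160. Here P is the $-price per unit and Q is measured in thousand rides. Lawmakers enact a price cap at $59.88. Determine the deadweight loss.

$3769.92 thousand

In inverse form: demand P = 195.2 − 0.2Q, supply P = 16 + 0.1Q.
Competitive equilibrium: 195.2 − 0.2Q = 16 + 0.1Q → Q* = 597.3333, P* = 75.7333.
At the ceiling P = 59.88, quantity supplied = (59.88 − 16)/0.1 = 438.8.
Willingness to pay at Q' = 438.8: 195.2 − 0.2·438.8 = 107.44.
ΔQ = 597.3333 − 438.8 = 158.5333; wedge = 107.44 − 59.88 = 47.56.
Welfare loss = ½ × 158.5333 × 47.56 = $3769.92 thousand.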